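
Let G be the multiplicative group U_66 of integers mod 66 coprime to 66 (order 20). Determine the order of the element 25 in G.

5

Compute successive powers of 25 mod 66: 25, 31, 49, 37, 1; 25^5 ≡ 1 (mod 66).
So |⟨25⟩| = 5.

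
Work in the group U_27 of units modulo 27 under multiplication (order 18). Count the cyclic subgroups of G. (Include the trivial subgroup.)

Group the elements of G by the cyclic subgroup they generate; each cyclic subgroup of order d accounts for φ(d) elements.
Cyclic subgroups by order — order 1: 1; order 2: 1; order 3: 1; order 6: 1; order 9: 1; order 18: 1.
Total: 6.

6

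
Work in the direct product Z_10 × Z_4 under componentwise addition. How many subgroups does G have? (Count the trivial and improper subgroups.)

|G| = 40, so by Lagrange every subgroup order divides 40. Divisors: 1, 2, 4, 5, 8, 10, 20, 40.
Subgroups by order — order 1: 1; order 2: 3; order 4: 3; order 5: 1; order 8: 1; order 10: 3; order 20: 3; order 40: 1.
Total: 1 + 3 + 3 + 1 + 1 + 3 + 3 + 1 = 16.

16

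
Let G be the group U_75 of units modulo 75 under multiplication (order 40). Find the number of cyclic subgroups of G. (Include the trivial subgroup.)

A cyclic subgroup of order d is generated by each of its φ(d) elements of order d, so the cyclic subgroups of order d number (#elements of order d)/φ(d).
Cyclic subgroups by order — order 1: 1; order 2: 3; order 4: 2; order 5: 1; order 10: 3; order 20: 2.
Total: 12.

12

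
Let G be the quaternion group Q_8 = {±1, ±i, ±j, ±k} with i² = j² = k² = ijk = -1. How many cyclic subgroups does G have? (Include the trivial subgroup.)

5

Group the elements of G by the cyclic subgroup they generate; each cyclic subgroup of order d accounts for φ(d) elements.
Cyclic subgroups by order — order 1: 1; order 2: 1; order 4: 3.
Total: 5.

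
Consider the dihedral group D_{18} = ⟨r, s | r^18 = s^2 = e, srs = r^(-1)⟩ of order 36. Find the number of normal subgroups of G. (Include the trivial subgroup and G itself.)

G has 45 subgroups. Checking conjugation-invariance by order — order 1: 1/1 normal; order 2: 1/19 normal; order 3: 1/1 normal; order 4: 0/9 normal; order 6: 1/7 normal; order 9: 1/1 normal; order 12: 0/3 normal; order 18: 3/3 normal; order 36: 1/1 normal.
Total normal subgroups: 9.

9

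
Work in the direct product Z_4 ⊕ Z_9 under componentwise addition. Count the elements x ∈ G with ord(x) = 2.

1

An element (a,b) has order lcm(ord(a), ord(b)); count pairs with lcm equal to 2.
Enumerating gives 1 such elements.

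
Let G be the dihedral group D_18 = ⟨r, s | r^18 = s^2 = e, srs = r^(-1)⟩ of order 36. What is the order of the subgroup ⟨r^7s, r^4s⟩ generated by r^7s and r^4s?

12

|⟨r^7s⟩| = 2 and |⟨r^4s⟩| = 2, so |H| is a multiple of lcm(2, 2) = 2 and divides |G| = 36.
Closing under the operation: H = {e, r^3, r^6, r^9, r^12, r^15, rs, r^4s, r^7s, r^10s, r^13s, r^16s}, so |H| = 12.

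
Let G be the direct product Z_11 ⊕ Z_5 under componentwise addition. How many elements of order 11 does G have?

An element (a,b) has order lcm(ord(a), ord(b)); count pairs with lcm equal to 11.
Enumerating gives 10 such elements.

10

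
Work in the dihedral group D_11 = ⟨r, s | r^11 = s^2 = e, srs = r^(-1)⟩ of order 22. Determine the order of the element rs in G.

2

Computing powers of rs: the smallest k with (rs)^k = e is k = 2.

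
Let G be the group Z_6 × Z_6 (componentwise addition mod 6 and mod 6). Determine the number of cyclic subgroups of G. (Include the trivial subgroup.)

20

Group the elements of G by the cyclic subgroup they generate; each cyclic subgroup of order d accounts for φ(d) elements.
Cyclic subgroups by order — order 1: 1; order 2: 3; order 3: 4; order 6: 12.
Total: 20.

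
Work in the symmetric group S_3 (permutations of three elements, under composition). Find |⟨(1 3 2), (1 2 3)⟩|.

3

|⟨(1 3 2)⟩| = 3 and |⟨(1 2 3)⟩| = 3, so |H| is a multiple of lcm(3, 3) = 3 and divides |G| = 6.
Closing under the operation: H = {e, (1 2 3), (1 3 2)}, so |H| = 3.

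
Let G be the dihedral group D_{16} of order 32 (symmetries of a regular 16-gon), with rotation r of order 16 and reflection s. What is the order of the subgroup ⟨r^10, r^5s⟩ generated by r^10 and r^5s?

16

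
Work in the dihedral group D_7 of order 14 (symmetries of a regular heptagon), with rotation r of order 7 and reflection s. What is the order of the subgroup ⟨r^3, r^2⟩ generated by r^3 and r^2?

7

|⟨r^3⟩| = 7 and |⟨r^2⟩| = 7, so |H| is a multiple of lcm(7, 7) = 7 and divides |G| = 14.
Closing under the operation: H = {e, r, r^2, r^3, r^4, r^5, r^6}, so |H| = 7.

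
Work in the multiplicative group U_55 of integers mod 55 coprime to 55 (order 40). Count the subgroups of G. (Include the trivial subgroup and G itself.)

|G| = 40, so by Lagrange every subgroup order divides 40. Divisors: 1, 2, 4, 5, 8, 10, 20, 40.
Subgroups by order — order 1: 1; order 2: 3; order 4: 3; order 5: 1; order 8: 1; order 10: 3; order 20: 3; order 40: 1.
Total: 1 + 3 + 3 + 1 + 1 + 3 + 3 + 1 = 16.

16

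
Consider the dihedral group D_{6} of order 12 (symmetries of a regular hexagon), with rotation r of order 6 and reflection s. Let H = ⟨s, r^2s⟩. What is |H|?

|⟨s⟩| = 2 and |⟨r^2s⟩| = 2, so |H| is a multiple of lcm(2, 2) = 2 and divides |G| = 12.
Closing under the operation: H = {e, r^2, r^4, s, r^2s, r^4s}, so |H| = 6.

6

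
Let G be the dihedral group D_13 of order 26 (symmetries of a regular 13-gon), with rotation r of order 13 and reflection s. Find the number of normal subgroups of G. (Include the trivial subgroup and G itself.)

3

G has 16 subgroups. Checking conjugation-invariance by order — order 1: 1/1 normal; order 2: 0/13 normal; order 13: 1/1 normal; order 26: 1/1 normal.
Total normal subgroups: 3.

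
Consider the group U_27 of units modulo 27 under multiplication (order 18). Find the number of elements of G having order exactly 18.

The elements of order 18 are: 2, 5, 11, 14, 20, 23.
That's 6.

6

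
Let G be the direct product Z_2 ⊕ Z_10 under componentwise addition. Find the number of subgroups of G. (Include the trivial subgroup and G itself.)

10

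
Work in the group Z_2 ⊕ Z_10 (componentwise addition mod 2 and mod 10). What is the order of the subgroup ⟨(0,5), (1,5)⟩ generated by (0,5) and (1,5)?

4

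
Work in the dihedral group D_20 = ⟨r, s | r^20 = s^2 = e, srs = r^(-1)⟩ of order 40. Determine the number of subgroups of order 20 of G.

|G| = 40 and 20 | 40, so subgroups of order 20 are possible by Lagrange.
The subgroups of order 20 are: {e, r, r^2, r^3, r^4, r^5, r^6, r^7, r^8, r^9, r^10, r^11, r^12, r^13, r^14, r^15, r^16, r^17, r^18, r^19}; {e, r^2, r^4, r^6, r^8, r^10, r^12, r^14, r^16, r^18, s, r^2s, r^4s, r^6s, r^8s, r^10s, r^12s, r^14s, r^16s, r^18s}; {e, r^2, r^4, r^6, r^8, r^10, r^12, r^14, r^16, r^18, rs, r^3s, r^5s, r^7s, r^9s, r^11s, r^13s, r^15s, r^17s, r^19s}.
So G has 3 subgroups of order 20.

3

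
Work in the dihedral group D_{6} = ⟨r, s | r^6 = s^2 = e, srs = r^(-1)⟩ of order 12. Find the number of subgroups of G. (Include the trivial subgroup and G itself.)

16

|G| = 12, so by Lagrange every subgroup order divides 12. Divisors: 1, 2, 3, 4, 6, 12.
Subgroups by order — order 1: 1; order 2: 7; order 3: 1; order 4: 3; order 6: 3; order 12: 1.
Total: 1 + 7 + 1 + 3 + 3 + 1 = 16.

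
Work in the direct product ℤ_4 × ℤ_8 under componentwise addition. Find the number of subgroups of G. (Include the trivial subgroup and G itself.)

22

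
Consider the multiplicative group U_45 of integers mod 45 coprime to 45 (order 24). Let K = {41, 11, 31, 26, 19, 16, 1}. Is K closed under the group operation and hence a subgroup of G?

No

|K| = 7 does not divide |G| = 24, so by Lagrange K is not a subgroup.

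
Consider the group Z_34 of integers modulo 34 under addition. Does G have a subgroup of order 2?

2 | 34. A subgroup of order 2 is {0, 17}.

Yes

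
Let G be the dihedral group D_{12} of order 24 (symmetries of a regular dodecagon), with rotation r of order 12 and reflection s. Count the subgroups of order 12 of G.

|G| = 24 and 12 | 24, so subgroups of order 12 are possible by Lagrange.
The subgroups of order 12 are: {e, r, r^2, r^3, r^4, r^5, r^6, r^7, r^8, r^9, r^10, r^11}; {e, r^2, r^4, r^6, r^8, r^10, s, r^2s, r^4s, r^6s, r^8s, r^10s}; {e, r^2, r^4, r^6, r^8, r^10, rs, r^3s, r^5s, r^7s, r^9s, r^11s}.
So G has 3 subgroups of order 12.

3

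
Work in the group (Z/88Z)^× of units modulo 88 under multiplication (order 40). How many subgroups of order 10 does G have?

|G| = 40 and 10 | 40, so subgroups of order 10 are possible by Lagrange.
The subgroups of order 10 are: {1, 9, 13, 21, 25, 29, 49, 61, 81, 85}; {1, 9, 15, 23, 25, 31, 47, 49, 71, 81}; {1, 9, 17, 25, 41, 49, 57, 65, 73, 81}; {1, 9, 19, 25, 35, 43, 49, 51, 81, 83}; … (7 in all).
So G has 7 subgroups of order 10.

7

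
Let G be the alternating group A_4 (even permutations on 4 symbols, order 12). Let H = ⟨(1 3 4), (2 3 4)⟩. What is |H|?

12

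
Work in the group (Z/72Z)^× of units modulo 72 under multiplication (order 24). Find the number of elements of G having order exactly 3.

2

The elements of order 3 are: 25, 49.
That's 2.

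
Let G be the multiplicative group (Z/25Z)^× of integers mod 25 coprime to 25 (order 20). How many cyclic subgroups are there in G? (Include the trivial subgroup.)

6

Group the elements of G by the cyclic subgroup they generate; each cyclic subgroup of order d accounts for φ(d) elements.
Cyclic subgroups by order — order 1: 1; order 2: 1; order 4: 1; order 5: 1; order 10: 1; order 20: 1.
Total: 6.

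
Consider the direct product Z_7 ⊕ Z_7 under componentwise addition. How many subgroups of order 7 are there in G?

8

|G| = 49 and 7 | 49, so subgroups of order 7 are possible by Lagrange.
The subgroups of order 7 are: {(0,0), (0,1), (0,2), (0,3), (0,4), (0,5), (0,6)}; {(0,0), (1,0), (2,0), (3,0), (4,0), (5,0), (6,0)}; {(0,0), (1,1), (2,2), (3,3), (4,4), (5,5), (6,6)}; {(0,0), (1,2), (2,4), (3,6), (4,1), (5,3), (6,5)}; … (8 in all).
So G has 8 subgroups of order 7.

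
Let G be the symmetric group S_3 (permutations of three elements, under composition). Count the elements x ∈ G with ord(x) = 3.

2

The elements of order 3 are: (1 2 3), (1 3 2).
That's 2.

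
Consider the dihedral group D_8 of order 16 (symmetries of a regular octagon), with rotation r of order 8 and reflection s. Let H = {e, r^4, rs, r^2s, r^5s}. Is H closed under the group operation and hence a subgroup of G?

|H| = 5 does not divide |G| = 16, so by Lagrange H is not a subgroup.

No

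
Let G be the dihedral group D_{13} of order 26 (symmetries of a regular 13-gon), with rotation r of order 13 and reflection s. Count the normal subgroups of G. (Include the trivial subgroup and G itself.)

3

G has 16 subgroups. Checking conjugation-invariance by order — order 1: 1/1 normal; order 2: 0/13 normal; order 13: 1/1 normal; order 26: 1/1 normal.
Total normal subgroups: 3.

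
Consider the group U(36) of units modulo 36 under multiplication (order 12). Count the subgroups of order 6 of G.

|G| = 12 and 6 | 12, so subgroups of order 6 are possible by Lagrange.
The subgroups of order 6 are: {1, 11, 13, 23, 25, 35}; {1, 5, 13, 17, 25, 29}; {1, 7, 13, 19, 25, 31}.
So G has 3 subgroups of order 6.

3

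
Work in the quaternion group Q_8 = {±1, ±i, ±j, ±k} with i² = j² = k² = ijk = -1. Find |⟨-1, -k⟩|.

4

|⟨-1⟩| = 2 and |⟨-k⟩| = 4, so |H| is a multiple of lcm(2, 4) = 4 and divides |G| = 8.
Closing under the operation: H = {1, -1, k, -k}, so |H| = 4.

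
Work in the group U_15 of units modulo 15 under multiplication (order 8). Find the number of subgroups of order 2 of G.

3

|G| = 8 and 2 | 8, so subgroups of order 2 are possible by Lagrange.
The subgroups of order 2 are: {1, 11}; {1, 14}; {1, 4}.
So G has 3 subgroups of order 2.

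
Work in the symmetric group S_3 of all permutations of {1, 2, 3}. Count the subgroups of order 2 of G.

3

|G| = 6 and 2 | 6, so subgroups of order 2 are possible by Lagrange.
The subgroups of order 2 are: {e, (1 2)}; {e, (1 3)}; {e, (2 3)}.
So G has 3 subgroups of order 2.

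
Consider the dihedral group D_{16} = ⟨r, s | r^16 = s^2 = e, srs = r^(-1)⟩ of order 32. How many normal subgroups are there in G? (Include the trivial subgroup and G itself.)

8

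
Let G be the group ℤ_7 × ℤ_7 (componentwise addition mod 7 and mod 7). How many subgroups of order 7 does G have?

|G| = 49 and 7 | 49, so subgroups of order 7 are possible by Lagrange.
The subgroups of order 7 are: {(0,0), (0,1), (0,2), (0,3), (0,4), (0,5), (0,6)}; {(0,0), (1,0), (2,0), (3,0), (4,0), (5,0), (6,0)}; {(0,0), (1,1), (2,2), (3,3), (4,4), (5,5), (6,6)}; {(0,0), (1,2), (2,4), (3,6), (4,1), (5,3), (6,5)}; … (8 in all).
So G has 8 subgroups of order 7.

8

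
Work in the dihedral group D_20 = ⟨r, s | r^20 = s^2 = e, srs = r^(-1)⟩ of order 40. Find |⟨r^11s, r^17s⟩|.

|⟨r^11s⟩| = 2 and |⟨r^17s⟩| = 2, so |H| is a multiple of lcm(2, 2) = 2 and divides |G| = 40.
Closing under the operation: H = {e, r^2, r^4, r^6, r^8, r^10, r^12, r^14, r^16, r^18, rs, r^3s, r^5s, r^7s, r^9s, r^11s, r^13s, r^15s, r^17s, r^19s}, so |H| = 20.

20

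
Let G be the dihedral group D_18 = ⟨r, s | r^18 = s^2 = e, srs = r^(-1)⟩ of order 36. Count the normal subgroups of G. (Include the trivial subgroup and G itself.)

G has 45 subgroups. Checking conjugation-invariance by order — order 1: 1/1 normal; order 2: 1/19 normal; order 3: 1/1 normal; order 4: 0/9 normal; order 6: 1/7 normal; order 9: 1/1 normal; order 12: 0/3 normal; order 18: 3/3 normal; order 36: 1/1 normal.
Total normal subgroups: 9.

9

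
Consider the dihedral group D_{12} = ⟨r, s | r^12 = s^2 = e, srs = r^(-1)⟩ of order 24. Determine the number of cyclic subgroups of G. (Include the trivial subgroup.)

18

Group the elements of G by the cyclic subgroup they generate; each cyclic subgroup of order d accounts for φ(d) elements.
Cyclic subgroups by order — order 1: 1; order 2: 13; order 3: 1; order 4: 1; order 6: 1; order 12: 1.
Total: 18.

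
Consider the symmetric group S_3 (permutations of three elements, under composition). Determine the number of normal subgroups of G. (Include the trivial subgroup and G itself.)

G has 6 subgroups. Checking conjugation-invariance by order — order 1: 1/1 normal; order 2: 0/3 normal; order 3: 1/1 normal; order 6: 1/1 normal.
Total normal subgroups: 3.

3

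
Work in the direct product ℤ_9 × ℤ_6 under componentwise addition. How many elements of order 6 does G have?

An element (a,b) has order lcm(ord(a), ord(b)); count pairs with lcm equal to 6.
Enumerating gives 8 such elements.

8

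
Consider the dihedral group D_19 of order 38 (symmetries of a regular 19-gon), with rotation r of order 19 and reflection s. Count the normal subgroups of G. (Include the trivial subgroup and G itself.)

3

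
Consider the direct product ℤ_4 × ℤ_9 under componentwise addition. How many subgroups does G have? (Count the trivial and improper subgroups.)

9

|G| = 36, so by Lagrange every subgroup order divides 36. Divisors: 1, 2, 3, 4, 6, 9, 12, 18, 36.
Subgroups by order — order 1: 1; order 2: 1; order 3: 1; order 4: 1; order 6: 1; order 9: 1; order 12: 1; order 18: 1; order 36: 1.
Total: 1 + 1 + 1 + 1 + 1 + 1 + 1 + 1 + 1 = 9.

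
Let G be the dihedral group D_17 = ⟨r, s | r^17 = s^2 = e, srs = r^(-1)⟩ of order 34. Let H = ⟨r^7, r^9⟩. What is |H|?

|⟨r^7⟩| = 17 and |⟨r^9⟩| = 17, so |H| is a multiple of lcm(17, 17) = 17 and divides |G| = 34.
Closing under the operation: H = {e, r, r^2, r^3, r^4, r^5, r^6, r^7, r^8, r^9, r^10, r^11, r^12, r^13, r^14, r^15, r^16}, so |H| = 17.

17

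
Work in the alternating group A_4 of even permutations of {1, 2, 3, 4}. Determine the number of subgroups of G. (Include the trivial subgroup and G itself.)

|G| = 12, so by Lagrange every subgroup order divides 12. Divisors: 1, 2, 3, 4, 6, 12.
Subgroups by order — order 1: 1; order 2: 3; order 3: 4; order 4: 1; order 6: 0; order 12: 1.
Total: 1 + 3 + 4 + 1 + 0 + 1 = 10.

10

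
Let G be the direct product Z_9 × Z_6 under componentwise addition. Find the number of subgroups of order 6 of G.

4

|G| = 54 and 6 | 54, so subgroups of order 6 are possible by Lagrange.
The subgroups of order 6 are: {(0,0), (0,1), (0,2), (0,3), (0,4), (0,5)}; {(0,0), (0,3), (3,0), (3,3), (6,0), (6,3)}; {(0,0), (0,3), (3,1), (3,4), (6,2), (6,5)}; {(0,0), (0,3), (3,2), (3,5), (6,1), (6,4)}.
So G has 4 subgroups of order 6.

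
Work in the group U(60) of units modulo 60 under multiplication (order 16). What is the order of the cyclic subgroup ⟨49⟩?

Compute successive powers of 49 mod 60: 49, 1; 49^2 ≡ 1 (mod 60).
So |⟨49⟩| = 2.

2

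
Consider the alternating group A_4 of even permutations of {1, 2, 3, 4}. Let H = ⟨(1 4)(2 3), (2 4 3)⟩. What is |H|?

12

|⟨(1 4)(2 3)⟩| = 2 and |⟨(2 4 3)⟩| = 3, so |H| is a multiple of lcm(2, 3) = 6 and divides |G| = 12.
Closing {(1 4)(2 3), (2 4 3)} under the group operation gives all of G, so |H| = 12.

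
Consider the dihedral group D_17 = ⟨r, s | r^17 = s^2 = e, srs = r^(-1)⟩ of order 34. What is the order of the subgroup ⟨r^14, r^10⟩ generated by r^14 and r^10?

17

|⟨r^14⟩| = 17 and |⟨r^10⟩| = 17, so |H| is a multiple of lcm(17, 17) = 17 and divides |G| = 34.
Closing under the operation: H = {e, r, r^2, r^3, r^4, r^5, r^6, r^7, r^8, r^9, r^10, r^11, r^12, r^13, r^14, r^15, r^16}, so |H| = 17.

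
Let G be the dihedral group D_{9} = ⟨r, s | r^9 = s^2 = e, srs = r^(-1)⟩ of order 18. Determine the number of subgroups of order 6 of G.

|G| = 18 and 6 | 18, so subgroups of order 6 are possible by Lagrange.
The subgroups of order 6 are: {e, r^3, r^6, r^2s, r^5s, r^8s}; {e, r^3, r^6, s, r^3s, r^6s}; {e, r^3, r^6, rs, r^4s, r^7s}.
So G has 3 subgroups of order 6.

3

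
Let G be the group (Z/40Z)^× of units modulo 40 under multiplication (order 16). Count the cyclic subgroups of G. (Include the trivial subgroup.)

Group the elements of G by the cyclic subgroup they generate; each cyclic subgroup of order d accounts for φ(d) elements.
Cyclic subgroups by order — order 1: 1; order 2: 7; order 4: 4.
Total: 12.

12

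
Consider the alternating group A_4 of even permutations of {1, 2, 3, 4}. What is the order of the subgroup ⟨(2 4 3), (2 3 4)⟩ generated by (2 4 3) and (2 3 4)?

3

|⟨(2 4 3)⟩| = 3 and |⟨(2 3 4)⟩| = 3, so |H| is a multiple of lcm(3, 3) = 3 and divides |G| = 12.
Closing under the operation: H = {e, (2 3 4), (2 4 3)}, so |H| = 3.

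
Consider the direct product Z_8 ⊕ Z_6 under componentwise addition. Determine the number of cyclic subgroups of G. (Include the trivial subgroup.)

A cyclic subgroup of order d is generated by each of its φ(d) elements of order d, so the cyclic subgroups of order d number (#elements of order d)/φ(d).
Cyclic subgroups by order — order 1: 1; order 2: 3; order 3: 1; order 4: 2; order 6: 3; order 8: 2; order 12: 2; order 24: 2.
Total: 16.

16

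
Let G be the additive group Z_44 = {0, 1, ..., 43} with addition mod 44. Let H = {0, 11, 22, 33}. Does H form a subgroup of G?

Yes

|H| = 4 divides |G| = 44, consistent with Lagrange.
H contains the identity, every element's inverse is in H, and H is closed under +: it is a subgroup.
In fact H = ⟨33⟩.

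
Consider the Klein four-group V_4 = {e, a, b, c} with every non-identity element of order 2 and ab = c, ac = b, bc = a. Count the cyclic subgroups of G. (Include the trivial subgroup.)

Group the elements of G by the cyclic subgroup they generate; each cyclic subgroup of order d accounts for φ(d) elements.
Cyclic subgroups by order — order 1: 1; order 2: 3.
Total: 4.

4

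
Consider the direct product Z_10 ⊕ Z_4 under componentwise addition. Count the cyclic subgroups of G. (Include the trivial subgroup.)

12

Group the elements of G by the cyclic subgroup they generate; each cyclic subgroup of order d accounts for φ(d) elements.
Cyclic subgroups by order — order 1: 1; order 2: 3; order 4: 2; order 5: 1; order 10: 3; order 20: 2.
Total: 12.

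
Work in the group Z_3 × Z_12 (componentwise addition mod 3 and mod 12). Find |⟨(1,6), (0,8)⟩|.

|⟨(1,6)⟩| = 6 and |⟨(0,8)⟩| = 3, so |H| is a multiple of lcm(6, 3) = 6 and divides |G| = 36.
Closing under the operation: H = {(0,0), (0,2), (0,4), (0,6), (0,8), (0,10), (1,0), (1,2), (1,4), (1,6), (1,8), (1,10), (2,0), (2,2), (2,4), (2,6), (2,8), (2,10)}, so |H| = 18.

18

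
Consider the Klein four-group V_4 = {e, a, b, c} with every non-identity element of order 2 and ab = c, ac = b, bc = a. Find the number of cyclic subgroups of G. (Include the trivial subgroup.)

4

Group the elements of G by the cyclic subgroup they generate; each cyclic subgroup of order d accounts for φ(d) elements.
Cyclic subgroups by order — order 1: 1; order 2: 3.
Total: 4.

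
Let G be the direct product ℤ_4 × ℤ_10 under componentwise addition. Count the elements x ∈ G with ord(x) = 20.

16

An element (a,b) has order lcm(ord(a), ord(b)); count pairs with lcm equal to 20.
Enumerating gives 16 such elements.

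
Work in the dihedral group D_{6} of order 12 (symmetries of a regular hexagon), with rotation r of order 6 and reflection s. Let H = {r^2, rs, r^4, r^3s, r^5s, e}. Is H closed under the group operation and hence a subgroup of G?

|H| = 6 divides |G| = 12, consistent with Lagrange.
H contains the identity, every element's inverse is in H, and H is closed under ·: it is a subgroup.

Yes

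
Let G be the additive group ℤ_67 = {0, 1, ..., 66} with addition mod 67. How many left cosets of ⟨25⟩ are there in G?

|⟨25⟩| = 67 and |G| = 67.
By Lagrange, [G : H] = |G|/|H| = 67/67 = 1.

1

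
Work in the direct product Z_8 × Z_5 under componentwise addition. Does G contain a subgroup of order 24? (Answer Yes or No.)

24 does not divide |G| = 40, so by Lagrange no subgroup of order 24 exists.

No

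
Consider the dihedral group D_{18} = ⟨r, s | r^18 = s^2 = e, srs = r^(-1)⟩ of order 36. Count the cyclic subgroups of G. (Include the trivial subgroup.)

24

Each element a generates a cyclic subgroup ⟨a⟩; distinct elements may generate the same one (a cyclic group of order d has φ(d) generators).
Cyclic subgroups by order — order 1: 1; order 2: 19; order 3: 1; order 6: 1; order 9: 1; order 18: 1.
Total: 24.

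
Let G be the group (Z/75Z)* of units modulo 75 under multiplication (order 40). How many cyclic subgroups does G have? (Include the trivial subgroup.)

12

Group the elements of G by the cyclic subgroup they generate; each cyclic subgroup of order d accounts for φ(d) elements.
Cyclic subgroups by order — order 1: 1; order 2: 3; order 4: 2; order 5: 1; order 10: 3; order 20: 2.
Total: 12.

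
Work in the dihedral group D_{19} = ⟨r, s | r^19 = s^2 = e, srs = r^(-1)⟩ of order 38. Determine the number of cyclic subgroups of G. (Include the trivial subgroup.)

21

A cyclic subgroup of order d is generated by each of its φ(d) elements of order d, so the cyclic subgroups of order d number (#elements of order d)/φ(d).
Cyclic subgroups by order — order 1: 1; order 2: 19; order 19: 1.
Total: 21.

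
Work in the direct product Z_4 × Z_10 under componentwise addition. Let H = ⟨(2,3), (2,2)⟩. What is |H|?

|⟨(2,3)⟩| = 10 and |⟨(2,2)⟩| = 10, so |H| is a multiple of lcm(10, 10) = 10 and divides |G| = 40.
Closing under the operation: H = {(0,0), (0,1), (0,2), (0,3), (0,4), (0,5), (0,6), (0,7), (0,8), (0,9), (2,0), (2,1), (2,2), (2,3), (2,4), (2,5), (2,6), (2,7), (2,8), (2,9)}, so |H| = 20.

20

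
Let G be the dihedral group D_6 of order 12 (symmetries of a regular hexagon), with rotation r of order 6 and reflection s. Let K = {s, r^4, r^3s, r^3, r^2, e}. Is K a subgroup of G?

No

Closure fails: s · r^4 = r^2s ∉ K. So K is not a subgroup.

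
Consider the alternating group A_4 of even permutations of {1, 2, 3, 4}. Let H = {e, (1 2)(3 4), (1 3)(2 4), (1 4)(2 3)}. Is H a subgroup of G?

|H| = 4 divides |G| = 12, consistent with Lagrange.
H contains the identity, every element's inverse is in H, and H is closed under ∘: it is a subgroup.

Yes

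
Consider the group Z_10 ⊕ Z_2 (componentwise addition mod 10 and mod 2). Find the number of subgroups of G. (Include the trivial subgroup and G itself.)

10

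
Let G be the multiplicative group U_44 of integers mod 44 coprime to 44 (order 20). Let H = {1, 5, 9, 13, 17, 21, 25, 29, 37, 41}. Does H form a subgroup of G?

|H| = 10 divides |G| = 20, consistent with Lagrange.
H contains the identity, every element's inverse is in H, and H is closed under ·: it is a subgroup.
In fact H = ⟨41⟩.

Yes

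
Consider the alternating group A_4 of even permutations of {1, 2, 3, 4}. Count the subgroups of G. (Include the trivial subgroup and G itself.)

|G| = 12, so by Lagrange every subgroup order divides 12. Divisors: 1, 2, 3, 4, 6, 12.
Subgroups by order — order 1: 1; order 2: 3; order 3: 4; order 4: 1; order 6: 0; order 12: 1.
Total: 1 + 3 + 4 + 1 + 0 + 1 = 10.

10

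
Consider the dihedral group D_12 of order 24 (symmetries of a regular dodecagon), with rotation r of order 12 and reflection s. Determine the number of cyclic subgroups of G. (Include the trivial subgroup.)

18

Group the elements of G by the cyclic subgroup they generate; each cyclic subgroup of order d accounts for φ(d) elements.
Cyclic subgroups by order — order 1: 1; order 2: 13; order 3: 1; order 4: 1; order 6: 1; order 12: 1.
Total: 18.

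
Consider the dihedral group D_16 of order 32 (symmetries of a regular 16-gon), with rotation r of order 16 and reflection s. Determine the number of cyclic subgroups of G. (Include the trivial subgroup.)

A cyclic subgroup of order d is generated by each of its φ(d) elements of order d, so the cyclic subgroups of order d number (#elements of order d)/φ(d).
Cyclic subgroups by order — order 1: 1; order 2: 17; order 4: 1; order 8: 1; order 16: 1.
Total: 21.

21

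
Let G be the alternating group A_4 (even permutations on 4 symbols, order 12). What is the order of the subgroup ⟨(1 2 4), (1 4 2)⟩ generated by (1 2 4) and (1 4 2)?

3

|⟨(1 2 4)⟩| = 3 and |⟨(1 4 2)⟩| = 3, so |H| is a multiple of lcm(3, 3) = 3 and divides |G| = 12.
Closing under the operation: H = {e, (1 2 4), (1 4 2)}, so |H| = 3.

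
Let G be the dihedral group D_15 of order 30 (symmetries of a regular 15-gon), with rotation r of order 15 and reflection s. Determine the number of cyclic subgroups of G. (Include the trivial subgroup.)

A cyclic subgroup of order d is generated by each of its φ(d) elements of order d, so the cyclic subgroups of order d number (#elements of order d)/φ(d).
Cyclic subgroups by order — order 1: 1; order 2: 15; order 3: 1; order 5: 1; order 15: 1.
Total: 19.

19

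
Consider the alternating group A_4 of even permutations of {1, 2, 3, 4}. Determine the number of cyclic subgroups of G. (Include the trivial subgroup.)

A cyclic subgroup of order d is generated by each of its φ(d) elements of order d, so the cyclic subgroups of order d number (#elements of order d)/φ(d).
Cyclic subgroups by order — order 1: 1; order 2: 3; order 3: 4.
Total: 8.

8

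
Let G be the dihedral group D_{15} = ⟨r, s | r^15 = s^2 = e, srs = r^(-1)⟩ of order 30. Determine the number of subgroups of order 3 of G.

|G| = 30 and 3 | 30, so subgroups of order 3 are possible by Lagrange.
The subgroups of order 3 are: {e, r^5, r^10}.
So G has 1 subgroup of order 3.

1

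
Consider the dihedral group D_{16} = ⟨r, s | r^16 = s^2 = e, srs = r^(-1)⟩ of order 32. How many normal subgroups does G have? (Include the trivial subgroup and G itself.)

G has 36 subgroups. Checking conjugation-invariance by order — order 1: 1/1 normal; order 2: 1/17 normal; order 4: 1/9 normal; order 8: 1/5 normal; order 16: 3/3 normal; order 32: 1/1 normal.
Total normal subgroups: 8.

8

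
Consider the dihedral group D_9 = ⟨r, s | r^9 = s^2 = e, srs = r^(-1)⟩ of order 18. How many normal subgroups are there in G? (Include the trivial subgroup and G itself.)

4

G has 16 subgroups. Checking conjugation-invariance by order — order 1: 1/1 normal; order 2: 0/9 normal; order 3: 1/1 normal; order 6: 0/3 normal; order 9: 1/1 normal; order 18: 1/1 normal.
Total normal subgroups: 4.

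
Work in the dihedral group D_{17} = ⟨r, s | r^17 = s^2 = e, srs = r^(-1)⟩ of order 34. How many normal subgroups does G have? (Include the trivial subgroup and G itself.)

G has 20 subgroups. Checking conjugation-invariance by order — order 1: 1/1 normal; order 2: 0/17 normal; order 17: 1/1 normal; order 34: 1/1 normal.
Total normal subgroups: 3.

3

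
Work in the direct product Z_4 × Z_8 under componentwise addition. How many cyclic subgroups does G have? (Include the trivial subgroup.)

A cyclic subgroup of order d is generated by each of its φ(d) elements of order d, so the cyclic subgroups of order d number (#elements of order d)/φ(d).
Cyclic subgroups by order — order 1: 1; order 2: 3; order 4: 6; order 8: 4.
Total: 14.

14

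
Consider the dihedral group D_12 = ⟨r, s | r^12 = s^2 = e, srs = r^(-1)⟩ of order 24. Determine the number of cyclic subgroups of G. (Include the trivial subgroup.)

18

Each element a generates a cyclic subgroup ⟨a⟩; distinct elements may generate the same one (a cyclic group of order d has φ(d) generators).
Cyclic subgroups by order — order 1: 1; order 2: 13; order 3: 1; order 4: 1; order 6: 1; order 12: 1.
Total: 18.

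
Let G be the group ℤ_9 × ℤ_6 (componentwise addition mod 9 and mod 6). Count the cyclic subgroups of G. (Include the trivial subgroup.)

16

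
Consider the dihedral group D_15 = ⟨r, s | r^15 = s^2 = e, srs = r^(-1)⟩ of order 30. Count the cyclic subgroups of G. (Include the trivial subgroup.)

19

Group the elements of G by the cyclic subgroup they generate; each cyclic subgroup of order d accounts for φ(d) elements.
Cyclic subgroups by order — order 1: 1; order 2: 15; order 3: 1; order 5: 1; order 15: 1.
Total: 19.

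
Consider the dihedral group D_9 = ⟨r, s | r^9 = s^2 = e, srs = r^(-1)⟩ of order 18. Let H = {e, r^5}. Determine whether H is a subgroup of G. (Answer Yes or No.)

r^5 ∈ H but its inverse r^4 ∉ H, so H is not a subgroup.

No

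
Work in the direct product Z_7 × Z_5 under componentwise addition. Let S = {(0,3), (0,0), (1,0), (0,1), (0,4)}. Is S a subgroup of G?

(1,0) ∈ S but its inverse (6,0) ∉ S, so S is not a subgroup.

No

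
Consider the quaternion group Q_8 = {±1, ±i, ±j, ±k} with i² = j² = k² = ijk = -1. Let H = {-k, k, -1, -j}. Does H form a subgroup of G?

The identity 1 ∉ H, so H is not a subgroup.

No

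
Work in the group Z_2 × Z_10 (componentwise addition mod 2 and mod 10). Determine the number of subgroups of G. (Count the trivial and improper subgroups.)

|G| = 20, so by Lagrange every subgroup order divides 20. Divisors: 1, 2, 4, 5, 10, 20.
Subgroups by order — order 1: 1; order 2: 3; order 4: 1; order 5: 1; order 10: 3; order 20: 1.
Total: 1 + 3 + 1 + 1 + 3 + 1 = 10.

10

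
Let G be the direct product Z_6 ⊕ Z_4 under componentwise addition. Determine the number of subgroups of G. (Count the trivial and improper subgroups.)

|G| = 24, so by Lagrange every subgroup order divides 24. Divisors: 1, 2, 3, 4, 6, 8, 12, 24.
Subgroups by order — order 1: 1; order 2: 3; order 3: 1; order 4: 3; order 6: 3; order 8: 1; order 12: 3; order 24: 1.
Total: 1 + 3 + 1 + 3 + 3 + 1 + 3 + 1 = 16.

16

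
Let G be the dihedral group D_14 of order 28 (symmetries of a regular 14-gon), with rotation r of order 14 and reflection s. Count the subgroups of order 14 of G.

|G| = 28 and 14 | 28, so subgroups of order 14 are possible by Lagrange.
The subgroups of order 14 are: {e, r, r^2, r^3, r^4, r^5, r^6, r^7, r^8, r^9, r^10, r^11, r^12, r^13}; {e, r^2, r^4, r^6, r^8, r^10, r^12, s, r^2s, r^4s, r^6s, r^8s, r^10s, r^12s}; {e, r^2, r^4, r^6, r^8, r^10, r^12, rs, r^3s, r^5s, r^7s, r^9s, r^11s, r^13s}.
So G has 3 subgroups of order 14.

3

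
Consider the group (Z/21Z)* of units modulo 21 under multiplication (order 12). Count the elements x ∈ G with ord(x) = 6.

6

The elements of order 6 are: 2, 5, 10, 11, 17, 19.
That's 6.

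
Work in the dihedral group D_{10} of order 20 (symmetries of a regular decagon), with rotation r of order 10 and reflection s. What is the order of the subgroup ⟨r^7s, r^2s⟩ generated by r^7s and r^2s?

4

|⟨r^7s⟩| = 2 and |⟨r^2s⟩| = 2, so |H| is a multiple of lcm(2, 2) = 2 and divides |G| = 20.
Closing under the operation: H = {e, r^5, r^2s, r^7s}, so |H| = 4.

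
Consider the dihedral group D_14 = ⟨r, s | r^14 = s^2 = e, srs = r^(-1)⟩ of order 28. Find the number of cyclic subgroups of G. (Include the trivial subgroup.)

Group the elements of G by the cyclic subgroup they generate; each cyclic subgroup of order d accounts for φ(d) elements.
Cyclic subgroups by order — order 1: 1; order 2: 15; order 7: 1; order 14: 1.
Total: 18.

18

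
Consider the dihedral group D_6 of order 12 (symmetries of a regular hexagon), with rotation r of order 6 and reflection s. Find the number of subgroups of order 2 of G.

|G| = 12 and 2 | 12, so subgroups of order 2 are possible by Lagrange.
The subgroups of order 2 are: {e, r^2s}; {e, r^3}; {e, r^3s}; {e, r^4s}; … (7 in all).
So G has 7 subgroups of order 2.

7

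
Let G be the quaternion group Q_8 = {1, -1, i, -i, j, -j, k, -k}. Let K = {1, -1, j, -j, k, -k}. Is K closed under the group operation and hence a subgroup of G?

|K| = 6 does not divide |G| = 8, so by Lagrange K is not a subgroup.

No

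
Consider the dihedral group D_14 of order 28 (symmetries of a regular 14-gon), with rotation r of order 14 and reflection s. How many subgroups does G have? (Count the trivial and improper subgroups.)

28

|G| = 28, so by Lagrange every subgroup order divides 28. Divisors: 1, 2, 4, 7, 14, 28.
Subgroups by order — order 1: 1; order 2: 15; order 4: 7; order 7: 1; order 14: 3; order 28: 1.
Total: 1 + 15 + 7 + 1 + 3 + 1 = 28.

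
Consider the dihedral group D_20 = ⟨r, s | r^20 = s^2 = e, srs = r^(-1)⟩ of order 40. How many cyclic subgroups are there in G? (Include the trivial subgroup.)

A cyclic subgroup of order d is generated by each of its φ(d) elements of order d, so the cyclic subgroups of order d number (#elements of order d)/φ(d).
Cyclic subgroups by order — order 1: 1; order 2: 21; order 4: 1; order 5: 1; order 10: 1; order 20: 1.
Total: 26.

26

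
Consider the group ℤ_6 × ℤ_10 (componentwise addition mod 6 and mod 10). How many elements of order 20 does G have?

An element (a,b) has order lcm(ord(a), ord(b)); count pairs with lcm equal to 20.
Enumerating gives 0 such elements.

0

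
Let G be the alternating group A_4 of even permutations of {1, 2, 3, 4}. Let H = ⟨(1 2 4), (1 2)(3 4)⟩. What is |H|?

12

|⟨(1 2 4)⟩| = 3 and |⟨(1 2)(3 4)⟩| = 2, so |H| is a multiple of lcm(3, 2) = 6 and divides |G| = 12.
Closing {(1 2 4), (1 2)(3 4)} under the group operation gives all of G, so |H| = 12.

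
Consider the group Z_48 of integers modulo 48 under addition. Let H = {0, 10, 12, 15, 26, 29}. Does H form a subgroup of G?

26 ∈ H but its inverse 22 ∉ H, so H is not a subgroup.

No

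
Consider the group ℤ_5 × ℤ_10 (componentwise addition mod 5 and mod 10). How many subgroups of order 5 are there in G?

6

|G| = 50 and 5 | 50, so subgroups of order 5 are possible by Lagrange.
The subgroups of order 5 are: {(0,0), (0,2), (0,4), (0,6), (0,8)}; {(0,0), (1,0), (2,0), (3,0), (4,0)}; {(0,0), (1,2), (2,4), (3,6), (4,8)}; {(0,0), (1,4), (2,8), (3,2), (4,6)}; … (6 in all).
So G has 6 subgroups of order 5.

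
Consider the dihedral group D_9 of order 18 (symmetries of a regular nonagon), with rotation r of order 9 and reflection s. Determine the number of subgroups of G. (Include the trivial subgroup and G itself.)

|G| = 18, so by Lagrange every subgroup order divides 18. Divisors: 1, 2, 3, 6, 9, 18.
Subgroups by order — order 1: 1; order 2: 9; order 3: 1; order 6: 3; order 9: 1; order 18: 1.
Total: 1 + 9 + 1 + 3 + 1 + 1 = 16.

16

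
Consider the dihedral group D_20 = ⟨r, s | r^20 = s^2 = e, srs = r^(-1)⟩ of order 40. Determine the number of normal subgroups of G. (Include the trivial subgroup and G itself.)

9

G has 48 subgroups. Checking conjugation-invariance by order — order 1: 1/1 normal; order 2: 1/21 normal; order 4: 1/11 normal; order 5: 1/1 normal; order 8: 0/5 normal; order 10: 1/5 normal; order 20: 3/3 normal; order 40: 1/1 normal.
Total normal subgroups: 9.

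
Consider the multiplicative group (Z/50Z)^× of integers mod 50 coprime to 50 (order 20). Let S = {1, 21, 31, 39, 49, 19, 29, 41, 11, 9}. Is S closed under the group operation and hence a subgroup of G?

Yes

|S| = 10 divides |G| = 20, consistent with Lagrange.
S contains the identity, every element's inverse is in S, and S is closed under ·: it is a subgroup.
In fact S = ⟨39⟩.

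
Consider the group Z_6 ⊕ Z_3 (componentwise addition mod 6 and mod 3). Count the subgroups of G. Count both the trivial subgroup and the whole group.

12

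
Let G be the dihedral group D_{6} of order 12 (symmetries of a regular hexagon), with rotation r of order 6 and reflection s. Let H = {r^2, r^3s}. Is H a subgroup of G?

The identity e ∉ H, so H is not a subgroup.

No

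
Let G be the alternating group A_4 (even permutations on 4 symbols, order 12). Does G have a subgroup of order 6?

No

6 | 12, so Lagrange does not rule it out; but checking all subgroups of G, none has order 6.
(A_4 is the standard example that the converse of Lagrange fails.)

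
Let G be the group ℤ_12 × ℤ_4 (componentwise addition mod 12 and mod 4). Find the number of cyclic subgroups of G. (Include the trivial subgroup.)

Each element a generates a cyclic subgroup ⟨a⟩; distinct elements may generate the same one (a cyclic group of order d has φ(d) generators).
Cyclic subgroups by order — order 1: 1; order 2: 3; order 3: 1; order 4: 6; order 6: 3; order 12: 6.
Total: 20.

20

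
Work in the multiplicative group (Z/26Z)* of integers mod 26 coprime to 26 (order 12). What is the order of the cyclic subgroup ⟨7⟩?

12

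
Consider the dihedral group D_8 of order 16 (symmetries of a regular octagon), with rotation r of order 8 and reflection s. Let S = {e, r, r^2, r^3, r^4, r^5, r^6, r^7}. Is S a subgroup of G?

Yes

|S| = 8 divides |G| = 16, consistent with Lagrange.
S contains the identity, every element's inverse is in S, and S is closed under ·: it is a subgroup.
In fact S = ⟨r^7⟩.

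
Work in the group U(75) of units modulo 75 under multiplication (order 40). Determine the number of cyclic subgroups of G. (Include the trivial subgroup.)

12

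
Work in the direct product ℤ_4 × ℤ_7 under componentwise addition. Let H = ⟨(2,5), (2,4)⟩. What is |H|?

|⟨(2,5)⟩| = 14 and |⟨(2,4)⟩| = 14, so |H| is a multiple of lcm(14, 14) = 14 and divides |G| = 28.
Closing under the operation: H = {(0,0), (0,1), (0,2), (0,3), (0,4), (0,5), (0,6), (2,0), (2,1), (2,2), (2,3), (2,4), (2,5), (2,6)}, so |H| = 14.

14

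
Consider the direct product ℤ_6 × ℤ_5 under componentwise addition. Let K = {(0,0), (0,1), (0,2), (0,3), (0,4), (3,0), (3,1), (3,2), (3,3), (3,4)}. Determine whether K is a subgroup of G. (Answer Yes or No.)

Yes

|K| = 10 divides |G| = 30, consistent with Lagrange.
K contains the identity, every element's inverse is in K, and K is closed under +: it is a subgroup.
In fact K = ⟨(3,4)⟩.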